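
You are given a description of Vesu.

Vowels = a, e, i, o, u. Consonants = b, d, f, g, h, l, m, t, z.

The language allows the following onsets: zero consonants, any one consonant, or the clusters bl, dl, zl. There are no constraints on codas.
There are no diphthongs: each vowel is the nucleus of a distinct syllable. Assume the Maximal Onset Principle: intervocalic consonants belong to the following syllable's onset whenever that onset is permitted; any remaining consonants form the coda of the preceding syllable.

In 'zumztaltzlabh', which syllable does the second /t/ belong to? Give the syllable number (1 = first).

The vowels are u, a, a — 3 nuclei, so 3 syllables.
V1 /u/ – V2 /a/: cluster /mzt/ — the longest permitted-onset suffix is /t/; onset = /t/, preceding coda = /mz/.
V2 /a/ – V3 /a/: /ltzl/ splits as /lt/ + /zl/ (/zl/ is the longest suffix that is a licit onset).
Syllabification: zumz.talt.zlabh.
The second /t/ is in the coda of syllable 2 (/talt/).

2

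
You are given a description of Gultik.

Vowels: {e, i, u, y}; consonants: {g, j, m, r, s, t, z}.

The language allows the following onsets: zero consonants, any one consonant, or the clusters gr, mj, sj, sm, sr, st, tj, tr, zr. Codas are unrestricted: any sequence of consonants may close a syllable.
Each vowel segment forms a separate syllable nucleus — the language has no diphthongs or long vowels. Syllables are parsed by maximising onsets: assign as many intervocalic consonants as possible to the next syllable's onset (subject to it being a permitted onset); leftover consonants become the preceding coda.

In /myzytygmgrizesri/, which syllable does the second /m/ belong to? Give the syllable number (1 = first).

Vowels present: y, y, y, i, e, i; each is a nucleus, giving 6 syllables.
/y…y/ gap (V1→V2): just /z/ — single C goes to the following onset.
/y…y/ gap (V2→V3): just /t/ — single C goes to the following onset.
/y…i/ gap (V3→V4): /gmgr/ splits as /gm/ + /gr/ (/gr/ is the longest suffix that is a licit onset).
/i…e/ gap (V4→V5): /z/ is a single consonant, so it becomes the next onset.
/e…i/ gap (V5→V6): cluster /sr/ — /sr/ is itself a permitted onset, so the whole cluster goes right; preceding coda = ∅.
Result: my.zy.tygm.gri.ze.sri.
The second /m/ is in the coda of syllable 3 (/tygm/).

3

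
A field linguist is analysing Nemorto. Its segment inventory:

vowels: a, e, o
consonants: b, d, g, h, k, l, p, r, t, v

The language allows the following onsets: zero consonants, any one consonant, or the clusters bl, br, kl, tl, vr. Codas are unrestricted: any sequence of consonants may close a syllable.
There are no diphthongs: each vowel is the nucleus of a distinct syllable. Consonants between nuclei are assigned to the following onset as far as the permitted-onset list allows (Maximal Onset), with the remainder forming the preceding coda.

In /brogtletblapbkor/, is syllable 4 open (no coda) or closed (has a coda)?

The vowels are o, e, a, o — 4 nuclei, so 4 syllables.
Between /o/ (V1) and /e/ (V2): /gtl/ splits as /g/ + /tl/ (/tl/ is the longest suffix that is a licit onset).
Between /e/ (V2) and /a/ (V3): /tbl/ — longest licit onset from the right is /bl/, leaving /t/ as coda.
Between /a/ (V3) and /o/ (V4): /pbk/ splits as /pb/ + /k/ (/k/ is the longest suffix that is a licit onset).
Result: brog.tlet.blapb.kor.
Syllable 4 is /kor/ with coda /r/, so it is closed.

closed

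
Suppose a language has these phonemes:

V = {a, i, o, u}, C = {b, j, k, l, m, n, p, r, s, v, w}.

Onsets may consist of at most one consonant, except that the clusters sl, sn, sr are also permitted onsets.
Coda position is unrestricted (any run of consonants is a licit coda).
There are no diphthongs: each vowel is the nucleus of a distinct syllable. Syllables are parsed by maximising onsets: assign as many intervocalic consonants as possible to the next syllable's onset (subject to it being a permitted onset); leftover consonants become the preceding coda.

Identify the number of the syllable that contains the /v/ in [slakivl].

2

The vowels are a, i — 2 nuclei, so 2 syllables.
Between /a/ (V1) and /i/ (V2): /k/ is a single consonant, so it becomes the next onset.
So the parse is sla.kivl.
The /v/ is in the coda of syllable 2 (/kivl/).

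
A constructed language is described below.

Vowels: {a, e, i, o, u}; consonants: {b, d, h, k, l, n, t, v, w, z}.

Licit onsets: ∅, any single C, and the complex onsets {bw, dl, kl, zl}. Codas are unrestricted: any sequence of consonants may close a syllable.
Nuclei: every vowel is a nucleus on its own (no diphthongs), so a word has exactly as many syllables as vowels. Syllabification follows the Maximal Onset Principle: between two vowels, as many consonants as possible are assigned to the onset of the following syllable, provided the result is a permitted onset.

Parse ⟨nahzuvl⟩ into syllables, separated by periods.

nah.zuvl

The vowels are a, u — 2 nuclei, so 2 syllables.
Between /a/ (V1) and /u/ (V2): /hz/ splits as /h/ + /z/ (/z/ is the longest suffix that is a licit onset).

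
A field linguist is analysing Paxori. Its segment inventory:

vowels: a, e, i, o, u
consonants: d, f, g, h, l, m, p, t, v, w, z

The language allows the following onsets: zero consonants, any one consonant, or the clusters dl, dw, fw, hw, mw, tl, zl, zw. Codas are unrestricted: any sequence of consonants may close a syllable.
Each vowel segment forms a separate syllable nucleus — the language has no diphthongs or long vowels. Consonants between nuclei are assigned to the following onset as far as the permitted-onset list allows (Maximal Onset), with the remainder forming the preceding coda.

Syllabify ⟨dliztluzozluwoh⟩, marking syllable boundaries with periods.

dliz.tlu.zo.zlu.woh

Vowels present: i, u, o, u, o; each is a nucleus, giving 5 syllables.
/i…u/ gap (V1→V2): /ztl/ splits as /z/ + /tl/ (/tl/ is the longest suffix that is a licit onset).
/u…o/ gap (V2→V3): /z/ → onset of the next syllable (single consonants are always licit onsets).
/o…u/ gap (V3→V4): cluster /zl/ — /zl/ is itself a permitted onset, so the whole cluster goes right; preceding coda = ∅.
/u…o/ gap (V4→V5): /w/ is a single consonant, so it becomes the next onset.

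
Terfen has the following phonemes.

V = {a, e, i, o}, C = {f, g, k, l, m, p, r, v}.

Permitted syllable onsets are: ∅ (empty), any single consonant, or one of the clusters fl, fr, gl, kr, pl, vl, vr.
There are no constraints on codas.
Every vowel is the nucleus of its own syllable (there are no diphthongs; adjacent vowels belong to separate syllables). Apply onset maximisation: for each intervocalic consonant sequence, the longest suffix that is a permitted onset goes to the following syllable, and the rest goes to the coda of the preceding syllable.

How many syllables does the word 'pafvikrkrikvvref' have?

4

Nuclei (vowels): a, i, i, e → 4 syllables.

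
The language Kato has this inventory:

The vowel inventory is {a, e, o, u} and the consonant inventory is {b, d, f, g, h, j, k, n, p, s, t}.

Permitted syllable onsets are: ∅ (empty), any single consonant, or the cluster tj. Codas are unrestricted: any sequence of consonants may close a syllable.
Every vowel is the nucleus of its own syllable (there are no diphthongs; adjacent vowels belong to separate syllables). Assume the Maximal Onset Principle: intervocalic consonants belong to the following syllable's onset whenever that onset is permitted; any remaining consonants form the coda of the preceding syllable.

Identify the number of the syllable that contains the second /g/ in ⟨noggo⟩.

The vowels are o, o — 2 nuclei, so 2 syllables.
σ1/σ2 boundary: /gg/; trying suffixes from longest down, /g/ is the first permitted one, so coda /g/ | onset /g/.
So the parse is nog.go.
The second /g/ is in the onset of syllable 2 (/go/).

2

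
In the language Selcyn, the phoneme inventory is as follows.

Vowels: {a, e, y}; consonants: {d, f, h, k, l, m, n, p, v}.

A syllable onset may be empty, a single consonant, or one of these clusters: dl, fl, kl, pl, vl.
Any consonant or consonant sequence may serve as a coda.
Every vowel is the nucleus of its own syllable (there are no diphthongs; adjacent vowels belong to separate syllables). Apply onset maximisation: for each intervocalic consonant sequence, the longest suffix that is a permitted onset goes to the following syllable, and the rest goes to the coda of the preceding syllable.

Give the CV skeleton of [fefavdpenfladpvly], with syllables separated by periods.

CV.CVCC.CVC.CCVCC.CCV

Vowels present: e, a, e, a, y; each is a nucleus, giving 5 syllables.
Between /e/ (V1) and /a/ (V2): /f/ is a single consonant, so it becomes the next onset.
Between /a/ (V2) and /e/ (V3): /vdp/ — longest licit onset from the right is /p/, leaving /vd/ as coda.
Between /e/ (V3) and /a/ (V4): /nfl/; trying suffixes from longest down, /fl/ is the first permitted one, so coda /n/ | onset /fl/.
Between /a/ (V4) and /y/ (V5): /dpvl/; trying suffixes from longest down, /vl/ is the first permitted one, so coda /dp/ | onset /vl/.
Result: fe.favd.pen.fladp.vly.
Mapping each syllable to C/V: /fe/ → CV, /favd/ → CVCC, /pen/ → CVC, /fladp/ → CCVCC, /vly/ → CCV.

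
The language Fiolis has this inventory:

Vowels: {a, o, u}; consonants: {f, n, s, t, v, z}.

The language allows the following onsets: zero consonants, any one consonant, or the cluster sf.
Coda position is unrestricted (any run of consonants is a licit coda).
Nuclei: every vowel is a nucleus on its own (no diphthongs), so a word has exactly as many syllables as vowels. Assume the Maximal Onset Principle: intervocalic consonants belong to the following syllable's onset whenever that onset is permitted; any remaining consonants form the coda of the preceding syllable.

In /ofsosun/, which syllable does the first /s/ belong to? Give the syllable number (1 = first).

2

The vowels are o, o, u — 3 nuclei, so 3 syllables.
σ1/σ2 boundary: /fs/ splits as /f/ + /s/ (/s/ is the longest suffix that is a licit onset).
σ2/σ3 boundary: just /s/ — single C goes to the following onset.
Syllabification: of.so.sun.
The first /s/ is in the onset of syllable 2 (/so/).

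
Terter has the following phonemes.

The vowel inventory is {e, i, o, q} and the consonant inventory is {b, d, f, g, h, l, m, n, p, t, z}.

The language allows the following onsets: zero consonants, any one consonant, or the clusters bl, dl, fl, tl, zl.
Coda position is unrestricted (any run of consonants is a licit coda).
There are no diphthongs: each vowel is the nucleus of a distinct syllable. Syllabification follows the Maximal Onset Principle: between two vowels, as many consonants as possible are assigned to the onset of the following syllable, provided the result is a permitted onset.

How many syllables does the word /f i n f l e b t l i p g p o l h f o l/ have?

Vowels present: i, e, i, o, o; each is a nucleus, giving 5 syllables.

5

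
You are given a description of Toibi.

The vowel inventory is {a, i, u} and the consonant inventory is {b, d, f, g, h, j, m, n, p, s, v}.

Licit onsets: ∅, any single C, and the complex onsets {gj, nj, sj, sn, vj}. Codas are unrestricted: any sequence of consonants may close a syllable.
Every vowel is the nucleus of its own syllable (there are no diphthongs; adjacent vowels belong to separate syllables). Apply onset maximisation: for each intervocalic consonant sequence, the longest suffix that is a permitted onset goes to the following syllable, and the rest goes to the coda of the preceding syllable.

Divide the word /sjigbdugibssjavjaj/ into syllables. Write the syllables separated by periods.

The vowels are i, u, i, a, a — 5 nuclei, so 5 syllables.
σ1/σ2 boundary: /gbd/ splits as /gb/ + /d/ (/d/ is the longest suffix that is a licit onset).
σ2/σ3 boundary: /g/ → onset of the next syllable (single consonants are always licit onsets).
σ3/σ4 boundary: /bssj/ splits as /bs/ + /sj/ (/sj/ is the longest suffix that is a licit onset).
σ4/σ5 boundary: /vj/ is a licit onset in full, so it all attaches to the next syllable.

sjigb.du.gibs.sja.vjaj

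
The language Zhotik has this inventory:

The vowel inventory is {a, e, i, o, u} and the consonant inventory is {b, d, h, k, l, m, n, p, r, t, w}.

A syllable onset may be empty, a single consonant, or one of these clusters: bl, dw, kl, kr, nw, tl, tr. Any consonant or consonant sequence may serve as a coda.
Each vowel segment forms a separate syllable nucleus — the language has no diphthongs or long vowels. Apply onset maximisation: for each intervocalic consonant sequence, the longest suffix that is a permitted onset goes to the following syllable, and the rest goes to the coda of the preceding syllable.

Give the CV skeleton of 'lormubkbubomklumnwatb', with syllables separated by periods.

CVC.CVCC.CV.CVC.CCVC.CCVCC

The vowels are o, u, u, o, u, a — 6 nuclei, so 6 syllables.
/o…u/ gap (V1→V2): cluster /rm/ — the longest permitted-onset suffix is /m/; onset = /m/, preceding coda = /r/.
/u…u/ gap (V2→V3): cluster /bkb/ — the longest permitted-onset suffix is /b/; onset = /b/, preceding coda = /bk/.
/u…o/ gap (V3→V4): just /b/ — single C goes to the following onset.
/o…u/ gap (V4→V5): /mkl/ — longest licit onset from the right is /kl/, leaving /m/ as coda.
/u…a/ gap (V5→V6): /mnw/ — longest licit onset from the right is /nw/, leaving /m/ as coda.
Putting it together: lor.mubk.bu.bom.klum.nwatb.
Mapping each syllable to C/V: /lor/ → CVC, /mubk/ → CVCC, /bu/ → CV, /bom/ → CVC, /klum/ → CCVC, /nwatb/ → CCVCC.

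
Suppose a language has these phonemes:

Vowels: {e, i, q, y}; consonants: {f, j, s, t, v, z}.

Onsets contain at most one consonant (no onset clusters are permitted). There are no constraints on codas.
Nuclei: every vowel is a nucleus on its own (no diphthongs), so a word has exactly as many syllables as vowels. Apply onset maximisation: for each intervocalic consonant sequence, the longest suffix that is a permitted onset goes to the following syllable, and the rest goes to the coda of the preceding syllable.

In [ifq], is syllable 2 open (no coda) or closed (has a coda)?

open

The vowels are i, q — 2 nuclei, so 2 syllables.
Between /i/ (V1) and /q/ (V2): just /f/ — single C goes to the following onset.
Result: i.fq.
Syllable 2 is /fq/; it ends in its nucleus with no coda, so it is open.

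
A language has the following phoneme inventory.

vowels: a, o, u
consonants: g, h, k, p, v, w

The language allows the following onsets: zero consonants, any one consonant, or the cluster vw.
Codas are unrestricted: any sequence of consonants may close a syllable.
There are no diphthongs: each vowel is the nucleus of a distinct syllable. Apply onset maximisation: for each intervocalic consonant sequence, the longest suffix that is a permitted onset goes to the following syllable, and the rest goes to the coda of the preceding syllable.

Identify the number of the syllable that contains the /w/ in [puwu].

The vowels are u, u — 2 nuclei, so 2 syllables.
V1 /u/ – V2 /u/: /w/ → onset of the next syllable (single consonants are always licit onsets).
Syllabification: pu.wu.
The /w/ is in the onset of syllable 2 (/wu/).

2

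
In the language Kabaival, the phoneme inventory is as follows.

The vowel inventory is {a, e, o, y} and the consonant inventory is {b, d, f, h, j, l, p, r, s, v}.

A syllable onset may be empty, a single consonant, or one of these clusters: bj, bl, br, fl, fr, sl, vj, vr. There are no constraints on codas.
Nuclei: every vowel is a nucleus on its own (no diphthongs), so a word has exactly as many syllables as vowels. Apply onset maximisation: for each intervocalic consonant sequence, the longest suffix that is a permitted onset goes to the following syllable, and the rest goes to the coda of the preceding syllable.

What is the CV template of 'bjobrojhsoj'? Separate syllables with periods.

The vowels are o, o, o — 3 nuclei, so 3 syllables.
Between /o/ (V1) and /o/ (V2): cluster /br/ — /br/ is itself a permitted onset, so the whole cluster goes right; preceding coda = ∅.
Between /o/ (V2) and /o/ (V3): /jhs/; trying suffixes from longest down, /s/ is the first permitted one, so coda /jh/ | onset /s/.
Putting it together: bjo.brojh.soj.
Mapping each syllable to C/V: /bjo/ → CCV, /brojh/ → CCVCC, /soj/ → CVC.

CCV.CCVCC.CVC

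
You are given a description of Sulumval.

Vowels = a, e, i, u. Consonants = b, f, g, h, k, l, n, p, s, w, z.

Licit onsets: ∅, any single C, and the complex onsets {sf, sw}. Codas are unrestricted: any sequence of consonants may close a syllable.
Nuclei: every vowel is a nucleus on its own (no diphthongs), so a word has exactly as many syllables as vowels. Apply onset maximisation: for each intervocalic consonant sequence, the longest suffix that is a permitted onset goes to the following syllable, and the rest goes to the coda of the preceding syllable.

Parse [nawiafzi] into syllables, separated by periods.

Nuclei (vowels): a, i, a, i → 4 syllables.
σ1/σ2 boundary: just /w/ — single C goes to the following onset.
σ2/σ3 boundary: hiatus — the boundary sits between the two vowels.
σ3/σ4 boundary: cluster /fz/ — the longest permitted-onset suffix is /z/; onset = /z/, preceding coda = /f/.

na.wi.af.zi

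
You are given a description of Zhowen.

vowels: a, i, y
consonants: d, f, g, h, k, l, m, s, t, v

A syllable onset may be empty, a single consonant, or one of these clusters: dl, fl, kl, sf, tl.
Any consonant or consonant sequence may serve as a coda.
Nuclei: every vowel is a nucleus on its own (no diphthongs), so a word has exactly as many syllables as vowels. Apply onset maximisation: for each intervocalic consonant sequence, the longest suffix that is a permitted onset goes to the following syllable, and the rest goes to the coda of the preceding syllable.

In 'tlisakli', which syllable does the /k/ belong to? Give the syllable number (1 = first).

3

The vowels are i, a, i — 3 nuclei, so 3 syllables.
Between /i/ (V1) and /a/ (V2): /s/ → onset of the next syllable (single consonants are always licit onsets).
Between /a/ (V2) and /i/ (V3): cluster /kl/ — /kl/ is itself a permitted onset, so the whole cluster goes right; preceding coda = ∅.
Putting it together: tli.sa.kli.
The /k/ is in the onset of syllable 3 (/kli/).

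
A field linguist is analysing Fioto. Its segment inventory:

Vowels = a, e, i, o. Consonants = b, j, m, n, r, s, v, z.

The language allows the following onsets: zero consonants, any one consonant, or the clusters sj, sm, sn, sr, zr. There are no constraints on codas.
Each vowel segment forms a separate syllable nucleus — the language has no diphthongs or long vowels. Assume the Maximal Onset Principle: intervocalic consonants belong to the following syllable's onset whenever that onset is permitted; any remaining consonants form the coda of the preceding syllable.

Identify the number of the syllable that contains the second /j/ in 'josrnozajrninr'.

3

The vowels are o, o, a, i — 4 nuclei, so 4 syllables.
σ1/σ2 boundary: /srn/ splits as /sr/ + /n/ (/n/ is the longest suffix that is a licit onset).
σ2/σ3 boundary: /z/ is a single consonant, so it becomes the next onset.
σ3/σ4 boundary: /jrn/ — longest licit onset from the right is /n/, leaving /jr/ as coda.
So the parse is josr.no.zajr.ninr.
The second /j/ is in the coda of syllable 3 (/zajr/).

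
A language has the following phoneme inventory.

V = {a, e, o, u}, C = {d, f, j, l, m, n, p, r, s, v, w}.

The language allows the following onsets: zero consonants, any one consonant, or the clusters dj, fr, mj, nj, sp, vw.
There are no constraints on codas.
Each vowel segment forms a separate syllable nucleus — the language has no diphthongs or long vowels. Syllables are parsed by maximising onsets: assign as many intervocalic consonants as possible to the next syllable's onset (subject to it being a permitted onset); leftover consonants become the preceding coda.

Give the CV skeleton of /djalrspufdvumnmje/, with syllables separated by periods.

The vowels are a, u, u, e — 4 nuclei, so 4 syllables.
/a…u/ gap (V1→V2): /lrsp/; trying suffixes from longest down, /sp/ is the first permitted one, so coda /lr/ | onset /sp/.
/u…u/ gap (V2→V3): cluster /fdv/ — the longest permitted-onset suffix is /v/; onset = /v/, preceding coda = /fd/.
/u…e/ gap (V3→V4): /mnmj/ — longest licit onset from the right is /mj/, leaving /mn/ as coda.
Result: djalr.spufd.vumn.mje.
Mapping each syllable to C/V: /djalr/ → CCVCC, /spufd/ → CCVCC, /vumn/ → CVCC, /mje/ → CCV.

CCVCC.CCVCC.CVCC.CCV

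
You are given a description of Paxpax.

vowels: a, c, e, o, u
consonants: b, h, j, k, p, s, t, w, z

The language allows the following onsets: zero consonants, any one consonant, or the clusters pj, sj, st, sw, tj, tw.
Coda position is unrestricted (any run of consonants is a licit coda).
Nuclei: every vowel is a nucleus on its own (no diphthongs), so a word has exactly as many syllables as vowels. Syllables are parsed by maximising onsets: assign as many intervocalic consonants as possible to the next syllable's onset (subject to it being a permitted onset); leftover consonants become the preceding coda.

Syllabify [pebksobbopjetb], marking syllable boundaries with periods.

pebk.sob.bo.pjetb

Vowels present: e, o, o, e; each is a nucleus, giving 4 syllables.
V1 /e/ – V2 /o/: /bks/ splits as /bk/ + /s/ (/s/ is the longest suffix that is a licit onset).
V2 /o/ – V3 /o/: /bb/ splits as /b/ + /b/ (/b/ is the longest suffix that is a licit onset).
V3 /o/ – V4 /e/: /pj/ — entire cluster is a permitted onset → onset /pj/, coda ∅.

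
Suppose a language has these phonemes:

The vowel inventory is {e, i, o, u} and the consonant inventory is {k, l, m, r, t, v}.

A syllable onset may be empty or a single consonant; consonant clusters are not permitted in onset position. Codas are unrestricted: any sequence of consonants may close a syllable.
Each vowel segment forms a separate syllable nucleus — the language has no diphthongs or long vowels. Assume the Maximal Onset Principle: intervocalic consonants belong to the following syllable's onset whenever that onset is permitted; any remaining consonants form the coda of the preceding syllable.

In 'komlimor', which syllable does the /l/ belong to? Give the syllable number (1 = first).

Vowels present: o, i, o; each is a nucleus, giving 3 syllables.
σ1/σ2 boundary: cluster /ml/ — the longest permitted-onset suffix is /l/; onset = /l/, preceding coda = /m/.
σ2/σ3 boundary: /m/ → onset of the next syllable (single consonants are always licit onsets).
Syllabification: kom.li.mor.
The /l/ is in the onset of syllable 2 (/li/).

2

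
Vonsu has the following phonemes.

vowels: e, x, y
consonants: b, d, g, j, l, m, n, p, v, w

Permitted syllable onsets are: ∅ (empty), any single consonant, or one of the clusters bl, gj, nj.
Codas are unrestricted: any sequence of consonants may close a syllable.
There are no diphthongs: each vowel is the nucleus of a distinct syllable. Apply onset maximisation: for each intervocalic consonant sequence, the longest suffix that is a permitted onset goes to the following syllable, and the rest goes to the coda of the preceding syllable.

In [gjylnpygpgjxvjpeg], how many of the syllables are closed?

Nuclei (vowels): y, y, x, e → 4 syllables.
/y…y/ gap (V1→V2): /lnp/ — longest licit onset from the right is /p/, leaving /ln/ as coda.
/y…x/ gap (V2→V3): /gpgj/ — longest licit onset from the right is /gj/, leaving /gp/ as coda.
/x…e/ gap (V3→V4): /vjp/; trying suffixes from longest down, /p/ is the first permitted one, so coda /vj/ | onset /p/.
So the parse is gjyln.pygp.gjxvj.peg.
Classifying each syllable: /gjyln/ (closed), /pygp/ (closed), /gjxvj/ (closed), /peg/ (closed).
Closed syllables: 4.

4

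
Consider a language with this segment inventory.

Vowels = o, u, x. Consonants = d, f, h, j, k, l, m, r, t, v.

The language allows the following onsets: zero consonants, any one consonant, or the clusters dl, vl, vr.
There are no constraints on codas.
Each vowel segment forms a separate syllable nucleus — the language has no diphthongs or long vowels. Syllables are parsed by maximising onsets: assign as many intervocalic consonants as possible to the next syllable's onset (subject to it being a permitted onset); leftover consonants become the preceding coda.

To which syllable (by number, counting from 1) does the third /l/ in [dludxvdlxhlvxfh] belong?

3

Nuclei (vowels): u, x, x, x → 4 syllables.
V1 /u/ – V2 /x/: /d/ → onset of the next syllable (single consonants are always licit onsets).
V2 /x/ – V3 /x/: /vdl/ splits as /v/ + /dl/ (/dl/ is the longest suffix that is a licit onset).
V3 /x/ – V4 /x/: /hlv/ — longest licit onset from the right is /v/, leaving /hl/ as coda.
Syllabification: dlu.dxv.dlxhl.vxfh.
The third /l/ is in the coda of syllable 3 (/dlxhl/).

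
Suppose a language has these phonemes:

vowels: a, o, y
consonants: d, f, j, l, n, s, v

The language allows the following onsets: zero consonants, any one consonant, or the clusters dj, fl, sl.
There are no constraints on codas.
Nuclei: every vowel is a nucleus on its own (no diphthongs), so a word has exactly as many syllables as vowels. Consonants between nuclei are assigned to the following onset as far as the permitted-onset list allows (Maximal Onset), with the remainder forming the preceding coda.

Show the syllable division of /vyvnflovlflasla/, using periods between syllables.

vyvn.flovl.fla.sla

Nuclei (vowels): y, o, a, a → 4 syllables.
Between /y/ (V1) and /o/ (V2): /vnfl/ splits as /vn/ + /fl/ (/fl/ is the longest suffix that is a licit onset).
Between /o/ (V2) and /a/ (V3): cluster /vlfl/ — the longest permitted-onset suffix is /fl/; onset = /fl/, preceding coda = /vl/.
Between /a/ (V3) and /a/ (V4): cluster /sl/ — /sl/ is itself a permitted onset, so the whole cluster goes right; preceding coda = ∅.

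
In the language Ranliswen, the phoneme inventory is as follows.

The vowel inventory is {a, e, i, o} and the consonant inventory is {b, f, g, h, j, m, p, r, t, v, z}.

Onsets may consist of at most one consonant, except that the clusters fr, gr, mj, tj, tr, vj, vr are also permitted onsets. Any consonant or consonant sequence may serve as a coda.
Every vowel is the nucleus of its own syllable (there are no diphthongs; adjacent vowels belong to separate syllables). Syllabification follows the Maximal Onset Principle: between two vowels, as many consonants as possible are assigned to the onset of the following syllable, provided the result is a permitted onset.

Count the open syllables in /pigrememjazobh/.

Nuclei (vowels): i, e, e, a, o → 5 syllables.
/i…e/ gap (V1→V2): cluster /gr/ — /gr/ is itself a permitted onset, so the whole cluster goes right; preceding coda = ∅.
/e…e/ gap (V2→V3): /m/ is a single consonant, so it becomes the next onset.
/e…a/ gap (V3→V4): /mj/ is a licit onset in full, so it all attaches to the next syllable.
/a…o/ gap (V4→V5): just /z/ — single C goes to the following onset.
Result: pi.gre.me.mja.zobh.
Classifying each syllable: /pi/ (open), /gre/ (open), /me/ (open), /mja/ (open), /zobh/ (closed).
Open syllables: 4.

4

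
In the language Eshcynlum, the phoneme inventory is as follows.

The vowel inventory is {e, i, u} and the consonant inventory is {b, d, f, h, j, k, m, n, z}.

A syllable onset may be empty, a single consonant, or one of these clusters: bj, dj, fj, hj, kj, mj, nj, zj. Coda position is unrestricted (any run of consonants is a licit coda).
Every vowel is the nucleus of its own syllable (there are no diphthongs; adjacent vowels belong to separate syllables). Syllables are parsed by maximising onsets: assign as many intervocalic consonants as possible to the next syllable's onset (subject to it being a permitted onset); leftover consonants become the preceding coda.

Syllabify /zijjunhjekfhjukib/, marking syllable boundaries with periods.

Vowels present: i, u, e, u, i; each is a nucleus, giving 5 syllables.
V1 /i/ – V2 /u/: /jj/ — longest licit onset from the right is /j/, leaving /j/ as coda.
V2 /u/ – V3 /e/: cluster /nhj/ — the longest permitted-onset suffix is /hj/; onset = /hj/, preceding coda = /n/.
V3 /e/ – V4 /u/: /kfhj/ — longest licit onset from the right is /hj/, leaving /kf/ as coda.
V4 /u/ – V5 /i/: /k/ is a single consonant, so it becomes the next onset.

zij.jun.hjekf.hju.kib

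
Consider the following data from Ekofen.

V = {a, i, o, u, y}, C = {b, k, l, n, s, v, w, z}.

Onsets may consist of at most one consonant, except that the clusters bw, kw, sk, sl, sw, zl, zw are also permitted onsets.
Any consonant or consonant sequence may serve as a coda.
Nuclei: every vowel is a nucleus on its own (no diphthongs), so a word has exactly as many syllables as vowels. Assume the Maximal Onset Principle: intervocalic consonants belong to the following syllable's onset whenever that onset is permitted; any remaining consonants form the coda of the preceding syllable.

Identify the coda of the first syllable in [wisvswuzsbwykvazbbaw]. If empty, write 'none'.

Nuclei (vowels): i, u, y, a, a → 5 syllables.
/i…u/ gap (V1→V2): /svsw/; trying suffixes from longest down, /sw/ is the first permitted one, so coda /sv/ | onset /sw/.
/u…y/ gap (V2→V3): cluster /zsbw/ — the longest permitted-onset suffix is /bw/; onset = /bw/, preceding coda = /zs/.
/y…a/ gap (V3→V4): /kv/ splits as /k/ + /v/ (/v/ is the longest suffix that is a licit onset).
/a…a/ gap (V4→V5): /zbb/ splits as /zb/ + /b/ (/b/ is the longest suffix that is a licit onset).
So the parse is wisv.swuzs.bwyk.vazb.baw.
Syllable 1 is /wisv/: onset /w/, nucleus /i/, coda /sv/.

sv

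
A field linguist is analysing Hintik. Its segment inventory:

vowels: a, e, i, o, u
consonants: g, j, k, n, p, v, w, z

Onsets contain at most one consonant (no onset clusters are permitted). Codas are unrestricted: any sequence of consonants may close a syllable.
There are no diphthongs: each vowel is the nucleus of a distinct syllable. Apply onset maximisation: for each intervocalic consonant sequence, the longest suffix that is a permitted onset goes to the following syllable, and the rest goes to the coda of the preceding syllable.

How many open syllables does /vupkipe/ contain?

Nuclei (vowels): u, i, e → 3 syllables.
σ1/σ2 boundary: cluster /pk/ — the longest permitted-onset suffix is /k/; onset = /k/, preceding coda = /p/.
σ2/σ3 boundary: /p/ → onset of the next syllable (single consonants are always licit onsets).
Syllabification: vup.ki.pe.
Classifying each syllable: /vup/ (closed), /ki/ (open), /pe/ (open).
Open syllables: 2.

2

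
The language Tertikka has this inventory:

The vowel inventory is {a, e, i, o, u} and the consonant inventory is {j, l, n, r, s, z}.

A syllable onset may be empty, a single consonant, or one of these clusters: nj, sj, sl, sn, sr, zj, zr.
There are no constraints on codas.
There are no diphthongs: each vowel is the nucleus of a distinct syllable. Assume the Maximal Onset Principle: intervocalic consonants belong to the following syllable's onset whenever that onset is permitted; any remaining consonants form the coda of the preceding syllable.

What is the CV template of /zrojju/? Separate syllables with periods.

CCVC.CV

Nuclei (vowels): o, u → 2 syllables.
Between /o/ (V1) and /u/ (V2): /jj/ — longest licit onset from the right is /j/, leaving /j/ as coda.
Syllabification: zroj.ju.
Mapping each syllable to C/V: /zroj/ → CCVC, /ju/ → CV.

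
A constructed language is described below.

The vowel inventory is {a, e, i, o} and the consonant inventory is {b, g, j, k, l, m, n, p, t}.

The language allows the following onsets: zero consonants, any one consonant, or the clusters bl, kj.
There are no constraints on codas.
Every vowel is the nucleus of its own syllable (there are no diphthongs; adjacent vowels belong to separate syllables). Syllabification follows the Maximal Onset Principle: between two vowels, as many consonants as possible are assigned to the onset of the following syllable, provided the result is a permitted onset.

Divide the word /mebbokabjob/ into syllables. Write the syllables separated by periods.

meb.bo.kab.job

Nuclei (vowels): e, o, a, o → 4 syllables.
σ1/σ2 boundary: /bb/ — longest licit onset from the right is /b/, leaving /b/ as coda.
σ2/σ3 boundary: just /k/ — single C goes to the following onset.
σ3/σ4 boundary: /bj/ — longest licit onset from the right is /j/, leaving /b/ as coda.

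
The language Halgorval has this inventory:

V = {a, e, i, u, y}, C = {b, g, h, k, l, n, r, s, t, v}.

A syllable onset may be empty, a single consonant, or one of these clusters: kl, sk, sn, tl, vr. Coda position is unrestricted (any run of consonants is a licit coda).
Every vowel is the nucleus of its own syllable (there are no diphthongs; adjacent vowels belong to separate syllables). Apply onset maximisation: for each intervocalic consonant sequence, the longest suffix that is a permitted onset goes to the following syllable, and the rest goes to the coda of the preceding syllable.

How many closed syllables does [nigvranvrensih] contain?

Vowels present: i, a, e, i; each is a nucleus, giving 4 syllables.
Between /i/ (V1) and /a/ (V2): /gvr/; trying suffixes from longest down, /vr/ is the first permitted one, so coda /g/ | onset /vr/.
Between /a/ (V2) and /e/ (V3): /nvr/; trying suffixes from longest down, /vr/ is the first permitted one, so coda /n/ | onset /vr/.
Between /e/ (V3) and /i/ (V4): /ns/ splits as /n/ + /s/ (/s/ is the longest suffix that is a licit onset).
Syllabification: nig.vran.vren.sih.
Classifying each syllable: /nig/ (closed), /vran/ (closed), /vren/ (closed), /sih/ (closed).
Closed syllables: 4.

4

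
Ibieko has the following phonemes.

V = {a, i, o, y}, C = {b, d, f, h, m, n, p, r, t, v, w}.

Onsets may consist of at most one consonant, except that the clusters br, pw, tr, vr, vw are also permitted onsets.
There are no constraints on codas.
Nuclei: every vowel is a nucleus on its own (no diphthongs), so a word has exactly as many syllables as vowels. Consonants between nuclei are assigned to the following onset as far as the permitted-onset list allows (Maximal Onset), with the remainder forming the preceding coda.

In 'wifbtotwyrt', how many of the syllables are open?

0

The vowels are i, o, y — 3 nuclei, so 3 syllables.
V1 /i/ – V2 /o/: cluster /fbt/ — the longest permitted-onset suffix is /t/; onset = /t/, preceding coda = /fb/.
V2 /o/ – V3 /y/: cluster /tw/ — the longest permitted-onset suffix is /w/; onset = /w/, preceding coda = /t/.
Putting it together: wifb.tot.wyrt.
Classifying each syllable: /wifb/ (closed), /tot/ (closed), /wyrt/ (closed).
Open syllables: 0.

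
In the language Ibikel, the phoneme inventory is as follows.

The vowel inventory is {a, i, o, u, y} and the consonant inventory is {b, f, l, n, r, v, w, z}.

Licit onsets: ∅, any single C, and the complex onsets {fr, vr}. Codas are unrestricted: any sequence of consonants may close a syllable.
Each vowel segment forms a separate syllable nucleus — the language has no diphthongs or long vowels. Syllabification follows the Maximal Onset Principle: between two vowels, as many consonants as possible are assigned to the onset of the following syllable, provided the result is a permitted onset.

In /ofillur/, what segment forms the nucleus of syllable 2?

i

Vowels present: o, i, u; each is a nucleus, giving 3 syllables.
The second nucleus (vowel 2 from the left) is /i/.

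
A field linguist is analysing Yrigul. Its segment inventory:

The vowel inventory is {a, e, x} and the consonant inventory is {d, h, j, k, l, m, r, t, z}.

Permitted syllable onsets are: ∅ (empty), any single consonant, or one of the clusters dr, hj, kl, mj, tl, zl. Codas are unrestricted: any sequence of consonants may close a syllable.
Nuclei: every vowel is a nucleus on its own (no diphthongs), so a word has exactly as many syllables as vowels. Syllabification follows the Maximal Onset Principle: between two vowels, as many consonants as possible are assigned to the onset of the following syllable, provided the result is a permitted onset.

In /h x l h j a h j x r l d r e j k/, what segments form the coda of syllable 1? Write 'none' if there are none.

The vowels are x, a, x, e — 4 nuclei, so 4 syllables.
/x…a/ gap (V1→V2): /lhj/ splits as /l/ + /hj/ (/hj/ is the longest suffix that is a licit onset).
/a…x/ gap (V2→V3): /hj/ is a licit onset in full, so it all attaches to the next syllable.
/x…e/ gap (V3→V4): /rldr/ — longest licit onset from the right is /dr/, leaving /rl/ as coda.
Result: hxl.hja.hjxrl.drejk.
Syllable 1 is /hxl/: onset /h/, nucleus /x/, coda /l/.

l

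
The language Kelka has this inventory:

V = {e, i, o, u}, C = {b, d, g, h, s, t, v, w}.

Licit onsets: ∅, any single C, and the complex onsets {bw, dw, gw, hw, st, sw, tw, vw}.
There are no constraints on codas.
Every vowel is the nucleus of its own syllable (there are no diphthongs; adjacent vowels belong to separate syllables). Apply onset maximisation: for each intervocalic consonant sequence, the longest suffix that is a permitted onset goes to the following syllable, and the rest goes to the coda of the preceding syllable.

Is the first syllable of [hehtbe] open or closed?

closed

Vowels present: e, e; each is a nucleus, giving 2 syllables.
σ1/σ2 boundary: cluster /htb/ — the longest permitted-onset suffix is /b/; onset = /b/, preceding coda = /ht/.
Result: heht.be.
Syllable 1 is /heht/ with coda /ht/, so it is closed.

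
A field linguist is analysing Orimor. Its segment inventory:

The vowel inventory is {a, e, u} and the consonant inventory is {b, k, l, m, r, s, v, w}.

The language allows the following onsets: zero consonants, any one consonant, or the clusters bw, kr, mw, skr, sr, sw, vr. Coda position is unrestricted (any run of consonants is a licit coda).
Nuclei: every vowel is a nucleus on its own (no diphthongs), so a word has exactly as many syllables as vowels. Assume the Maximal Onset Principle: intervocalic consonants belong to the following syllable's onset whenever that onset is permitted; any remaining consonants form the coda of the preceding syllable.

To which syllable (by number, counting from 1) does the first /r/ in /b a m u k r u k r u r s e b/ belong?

The vowels are a, u, u, u, e — 5 nuclei, so 5 syllables.
σ1/σ2 boundary: just /m/ — single C goes to the following onset.
σ2/σ3 boundary: /kr/ is a licit onset in full, so it all attaches to the next syllable.
σ3/σ4 boundary: cluster /kr/ — /kr/ is itself a permitted onset, so the whole cluster goes right; preceding coda = ∅.
σ4/σ5 boundary: cluster /rs/ — the longest permitted-onset suffix is /s/; onset = /s/, preceding coda = /r/.
Syllabification: ba.mu.kru.krur.seb.
The first /r/ is in the onset of syllable 3 (/kru/).

3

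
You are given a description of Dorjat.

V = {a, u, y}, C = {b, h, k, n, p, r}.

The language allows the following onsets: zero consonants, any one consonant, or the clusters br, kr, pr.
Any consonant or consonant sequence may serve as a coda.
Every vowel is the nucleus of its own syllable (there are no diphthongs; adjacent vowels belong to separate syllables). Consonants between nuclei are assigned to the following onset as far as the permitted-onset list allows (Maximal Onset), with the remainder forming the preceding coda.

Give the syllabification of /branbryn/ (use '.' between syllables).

Vowels present: a, y; each is a nucleus, giving 2 syllables.
/a…y/ gap (V1→V2): /nbr/; trying suffixes from longest down, /br/ is the first permitted one, so coda /n/ | onset /br/.

bran.bryn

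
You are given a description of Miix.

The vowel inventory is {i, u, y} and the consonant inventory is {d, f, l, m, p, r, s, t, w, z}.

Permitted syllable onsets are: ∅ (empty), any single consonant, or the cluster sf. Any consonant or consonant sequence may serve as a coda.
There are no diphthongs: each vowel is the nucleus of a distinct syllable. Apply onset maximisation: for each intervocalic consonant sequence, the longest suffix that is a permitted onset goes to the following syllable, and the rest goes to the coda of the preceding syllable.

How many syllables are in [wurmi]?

2

Vowels present: u, i; each is a nucleus, giving 2 syllables.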